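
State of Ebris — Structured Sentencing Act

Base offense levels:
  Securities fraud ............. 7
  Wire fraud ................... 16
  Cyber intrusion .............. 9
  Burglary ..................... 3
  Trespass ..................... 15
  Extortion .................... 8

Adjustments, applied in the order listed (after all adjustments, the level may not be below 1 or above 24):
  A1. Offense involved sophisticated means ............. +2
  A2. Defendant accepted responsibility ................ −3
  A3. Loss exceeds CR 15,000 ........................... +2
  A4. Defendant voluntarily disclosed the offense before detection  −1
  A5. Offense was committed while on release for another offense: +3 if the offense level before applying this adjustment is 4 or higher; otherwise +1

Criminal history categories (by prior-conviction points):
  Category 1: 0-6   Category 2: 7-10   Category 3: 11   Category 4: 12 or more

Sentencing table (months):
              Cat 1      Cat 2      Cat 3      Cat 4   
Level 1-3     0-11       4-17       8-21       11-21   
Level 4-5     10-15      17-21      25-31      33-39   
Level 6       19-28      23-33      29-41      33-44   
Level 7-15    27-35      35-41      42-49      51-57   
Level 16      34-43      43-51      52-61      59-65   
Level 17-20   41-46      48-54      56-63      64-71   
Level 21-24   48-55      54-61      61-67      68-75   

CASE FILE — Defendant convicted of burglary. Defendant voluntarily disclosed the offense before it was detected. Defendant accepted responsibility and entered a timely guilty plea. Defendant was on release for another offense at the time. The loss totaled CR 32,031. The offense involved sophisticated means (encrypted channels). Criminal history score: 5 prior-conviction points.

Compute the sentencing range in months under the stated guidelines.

Base offense level for burglary: 3.
A1 applies: 3 + 2 = 5.
A2 applies: 5 − 3 = 2.
A3 applies: 2 + 2 = 4.
A4 applies: 4 − 1 = 3.
A5 applies (level before this adjustment is 3 < 4, so +1): 3 + 1 = 4.
Final offense level: 4.
Criminal history: 5 prior points → Category 1 (0-6).
Level 4 falls in the 4-5 band.
Grid: Level 4-5 × Category 1 = 10-15 months.

10-15 months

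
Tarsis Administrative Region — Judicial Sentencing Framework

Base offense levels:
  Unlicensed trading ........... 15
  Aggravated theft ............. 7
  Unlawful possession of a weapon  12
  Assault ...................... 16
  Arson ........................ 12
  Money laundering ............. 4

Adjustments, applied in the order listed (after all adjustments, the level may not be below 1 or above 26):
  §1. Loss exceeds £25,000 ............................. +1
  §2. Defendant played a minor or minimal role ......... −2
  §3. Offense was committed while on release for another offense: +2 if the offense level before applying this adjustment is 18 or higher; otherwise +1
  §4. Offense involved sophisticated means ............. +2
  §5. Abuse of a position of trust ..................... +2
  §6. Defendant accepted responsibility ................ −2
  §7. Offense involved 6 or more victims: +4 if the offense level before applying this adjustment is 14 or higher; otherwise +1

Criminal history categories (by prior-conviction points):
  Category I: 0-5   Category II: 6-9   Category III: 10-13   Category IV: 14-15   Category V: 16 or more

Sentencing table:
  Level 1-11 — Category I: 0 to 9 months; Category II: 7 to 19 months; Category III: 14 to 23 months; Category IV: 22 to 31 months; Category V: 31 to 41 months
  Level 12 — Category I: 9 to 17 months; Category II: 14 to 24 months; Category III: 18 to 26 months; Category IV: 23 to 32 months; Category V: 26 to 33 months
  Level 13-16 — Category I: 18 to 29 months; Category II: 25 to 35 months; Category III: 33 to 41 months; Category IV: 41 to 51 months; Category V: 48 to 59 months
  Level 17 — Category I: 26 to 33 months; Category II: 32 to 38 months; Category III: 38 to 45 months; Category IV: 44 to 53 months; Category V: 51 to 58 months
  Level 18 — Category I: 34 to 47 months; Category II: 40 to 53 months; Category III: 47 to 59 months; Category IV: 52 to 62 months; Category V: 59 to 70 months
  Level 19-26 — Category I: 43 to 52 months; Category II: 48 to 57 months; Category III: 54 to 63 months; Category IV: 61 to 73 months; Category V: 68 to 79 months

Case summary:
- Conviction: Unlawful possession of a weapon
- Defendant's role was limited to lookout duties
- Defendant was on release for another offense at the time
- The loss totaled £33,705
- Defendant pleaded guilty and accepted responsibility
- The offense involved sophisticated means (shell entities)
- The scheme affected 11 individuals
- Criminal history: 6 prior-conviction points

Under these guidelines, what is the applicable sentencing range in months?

Base offense level for unlawful possession of a weapon: 12.
§1 applies: 12 + 1 = 13.
§2 applies: 13 − 2 = 11.
§3 applies (level before this adjustment is 11 < 18, so +1): 11 + 1 = 12.
§4 applies: 12 + 2 = 14.
§5 does not apply.
§6 applies: 14 − 2 = 12.
§7 applies (level before this adjustment is 12 < 14, so +1): 12 + 1 = 13.
Final offense level: 13.
Criminal history: 6 prior points → Category II (6-9).
Level 13 falls in the 13-16 band.
Grid: Level 13-16 × Category II = 25-35 months.

25-35 months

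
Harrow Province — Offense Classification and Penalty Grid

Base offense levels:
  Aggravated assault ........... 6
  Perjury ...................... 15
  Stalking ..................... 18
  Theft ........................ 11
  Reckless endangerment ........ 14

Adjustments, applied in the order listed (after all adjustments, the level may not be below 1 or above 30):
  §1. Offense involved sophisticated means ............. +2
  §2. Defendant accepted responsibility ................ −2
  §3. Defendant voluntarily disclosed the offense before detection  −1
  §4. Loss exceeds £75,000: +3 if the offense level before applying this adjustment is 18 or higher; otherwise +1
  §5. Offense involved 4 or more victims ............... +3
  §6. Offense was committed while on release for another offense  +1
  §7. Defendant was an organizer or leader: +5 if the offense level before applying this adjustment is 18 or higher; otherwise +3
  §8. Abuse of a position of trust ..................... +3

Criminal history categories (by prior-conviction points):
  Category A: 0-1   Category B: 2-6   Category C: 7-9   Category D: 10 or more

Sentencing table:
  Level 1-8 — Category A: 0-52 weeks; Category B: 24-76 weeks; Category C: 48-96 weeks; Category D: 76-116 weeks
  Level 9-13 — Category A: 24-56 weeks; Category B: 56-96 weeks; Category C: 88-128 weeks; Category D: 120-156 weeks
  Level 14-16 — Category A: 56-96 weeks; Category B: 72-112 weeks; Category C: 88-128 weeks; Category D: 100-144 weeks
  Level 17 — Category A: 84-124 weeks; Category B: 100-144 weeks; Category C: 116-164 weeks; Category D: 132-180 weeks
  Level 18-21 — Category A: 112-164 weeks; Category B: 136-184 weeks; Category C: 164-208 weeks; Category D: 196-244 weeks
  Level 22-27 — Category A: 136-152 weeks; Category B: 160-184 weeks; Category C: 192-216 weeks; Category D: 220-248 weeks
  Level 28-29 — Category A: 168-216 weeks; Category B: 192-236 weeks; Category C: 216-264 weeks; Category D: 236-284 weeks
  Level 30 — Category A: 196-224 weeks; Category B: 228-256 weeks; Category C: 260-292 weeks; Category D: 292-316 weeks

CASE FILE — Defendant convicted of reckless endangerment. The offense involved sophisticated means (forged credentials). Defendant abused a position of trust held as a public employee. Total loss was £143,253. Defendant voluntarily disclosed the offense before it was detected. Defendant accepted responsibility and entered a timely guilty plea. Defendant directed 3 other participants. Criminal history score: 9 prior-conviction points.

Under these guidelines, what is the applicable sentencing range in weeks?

164-208 weeks

Base offense level for reckless endangerment: 14.
§1 applies: 14 + 2 = 16.
§2 applies: 16 − 2 = 14.
§3 applies: 14 − 1 = 13.
§4 applies (level before this adjustment is 13 < 18, so +1): 13 + 1 = 14.
§5 does not apply.
§7 applies (level before this adjustment is 14 < 18, so +3): 14 + 3 = 17.
§8 applies: 17 + 3 = 20.
Final offense level: 20.
Criminal history: 9 prior points → Category C (7-9).
Level 20 falls in the 18-21 band.
Grid: Level 18-21 × Category C = 164-208 weeks.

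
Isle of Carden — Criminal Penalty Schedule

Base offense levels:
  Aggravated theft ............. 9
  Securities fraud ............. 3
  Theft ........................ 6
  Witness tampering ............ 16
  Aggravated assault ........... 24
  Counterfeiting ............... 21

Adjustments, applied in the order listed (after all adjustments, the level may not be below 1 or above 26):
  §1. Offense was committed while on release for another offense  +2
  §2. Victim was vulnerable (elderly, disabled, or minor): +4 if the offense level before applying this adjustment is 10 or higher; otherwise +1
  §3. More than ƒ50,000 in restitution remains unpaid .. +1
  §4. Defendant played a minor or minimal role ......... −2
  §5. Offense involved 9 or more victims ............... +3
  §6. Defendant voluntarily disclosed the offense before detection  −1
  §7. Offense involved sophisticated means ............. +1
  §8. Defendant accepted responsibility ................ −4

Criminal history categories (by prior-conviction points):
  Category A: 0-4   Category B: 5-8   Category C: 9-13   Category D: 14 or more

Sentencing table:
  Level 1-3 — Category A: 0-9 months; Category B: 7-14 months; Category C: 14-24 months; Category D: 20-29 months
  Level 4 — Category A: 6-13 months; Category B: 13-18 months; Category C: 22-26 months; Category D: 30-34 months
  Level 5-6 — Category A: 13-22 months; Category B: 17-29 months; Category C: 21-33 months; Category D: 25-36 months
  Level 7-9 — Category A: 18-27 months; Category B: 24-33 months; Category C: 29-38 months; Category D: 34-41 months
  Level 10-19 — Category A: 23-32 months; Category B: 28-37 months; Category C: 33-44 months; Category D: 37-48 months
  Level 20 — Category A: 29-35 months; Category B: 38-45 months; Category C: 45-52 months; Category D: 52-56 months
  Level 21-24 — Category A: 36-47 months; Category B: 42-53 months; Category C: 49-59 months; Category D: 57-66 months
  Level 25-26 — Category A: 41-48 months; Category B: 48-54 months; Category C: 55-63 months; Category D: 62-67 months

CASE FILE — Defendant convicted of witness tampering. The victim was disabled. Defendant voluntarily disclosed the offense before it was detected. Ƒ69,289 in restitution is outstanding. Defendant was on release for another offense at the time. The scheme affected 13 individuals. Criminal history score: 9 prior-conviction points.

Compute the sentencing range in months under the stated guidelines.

55-63 months

Base offense level for witness tampering: 16.
§1 applies: 16 + 2 = 18.
§2 applies (level before this adjustment is 18 ≥ 10, so +4): 18 + 4 = 22.
§3 applies: 22 + 1 = 23.
§4 does not apply.
§5 applies: 23 + 3 = 26.
§6 applies: 26 − 1 = 25.
§8 does not apply.
Final offense level: 25.
Criminal history: 9 prior points → Category C (9-13).
Level 25 falls in the 25-26 band.
Grid: Level 25-26 × Category C = 55-63 months.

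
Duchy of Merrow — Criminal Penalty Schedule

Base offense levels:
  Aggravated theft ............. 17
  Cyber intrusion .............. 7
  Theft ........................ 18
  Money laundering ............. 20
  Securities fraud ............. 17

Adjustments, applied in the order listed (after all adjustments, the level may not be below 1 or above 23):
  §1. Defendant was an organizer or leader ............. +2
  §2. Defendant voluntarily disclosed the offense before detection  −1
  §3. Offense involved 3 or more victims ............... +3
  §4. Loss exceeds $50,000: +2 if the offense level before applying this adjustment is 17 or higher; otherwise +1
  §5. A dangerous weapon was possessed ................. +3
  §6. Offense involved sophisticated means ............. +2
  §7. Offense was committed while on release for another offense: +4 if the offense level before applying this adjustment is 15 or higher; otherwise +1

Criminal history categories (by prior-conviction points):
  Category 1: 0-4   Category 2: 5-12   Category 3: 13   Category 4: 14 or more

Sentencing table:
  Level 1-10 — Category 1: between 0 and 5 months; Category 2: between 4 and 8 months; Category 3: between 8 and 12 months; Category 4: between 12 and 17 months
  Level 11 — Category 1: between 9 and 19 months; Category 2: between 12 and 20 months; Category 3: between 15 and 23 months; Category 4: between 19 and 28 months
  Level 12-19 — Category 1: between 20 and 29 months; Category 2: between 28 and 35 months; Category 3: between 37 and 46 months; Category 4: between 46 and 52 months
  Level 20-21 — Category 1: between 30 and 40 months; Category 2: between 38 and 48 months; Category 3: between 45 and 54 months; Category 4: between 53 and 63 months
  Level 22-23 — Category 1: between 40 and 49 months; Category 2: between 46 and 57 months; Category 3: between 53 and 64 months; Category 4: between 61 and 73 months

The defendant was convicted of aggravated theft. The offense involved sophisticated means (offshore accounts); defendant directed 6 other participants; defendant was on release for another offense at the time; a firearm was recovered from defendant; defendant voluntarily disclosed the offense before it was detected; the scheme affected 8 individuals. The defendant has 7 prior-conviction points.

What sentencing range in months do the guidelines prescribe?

Base offense level for aggravated theft: 17.
§1 applies: 17 + 2 = 19.
§2 applies: 19 − 1 = 18.
§3 applies: 18 + 3 = 21.
§5 applies: 21 + 3 = 24.
§6 applies: 24 + 2 = 26.
§7 applies (level before this adjustment is 26 ≥ 15, so +4): 26 + 4 = 30.
Level 30 exceeds the maximum of 23; capped at 23.
Final offense level: 23.
Criminal history: 7 prior points → Category 2 (5-12).
Level 23 falls in the 22-23 band.
Grid: Level 22-23 × Category 2 = 46-57 months.

46-57 months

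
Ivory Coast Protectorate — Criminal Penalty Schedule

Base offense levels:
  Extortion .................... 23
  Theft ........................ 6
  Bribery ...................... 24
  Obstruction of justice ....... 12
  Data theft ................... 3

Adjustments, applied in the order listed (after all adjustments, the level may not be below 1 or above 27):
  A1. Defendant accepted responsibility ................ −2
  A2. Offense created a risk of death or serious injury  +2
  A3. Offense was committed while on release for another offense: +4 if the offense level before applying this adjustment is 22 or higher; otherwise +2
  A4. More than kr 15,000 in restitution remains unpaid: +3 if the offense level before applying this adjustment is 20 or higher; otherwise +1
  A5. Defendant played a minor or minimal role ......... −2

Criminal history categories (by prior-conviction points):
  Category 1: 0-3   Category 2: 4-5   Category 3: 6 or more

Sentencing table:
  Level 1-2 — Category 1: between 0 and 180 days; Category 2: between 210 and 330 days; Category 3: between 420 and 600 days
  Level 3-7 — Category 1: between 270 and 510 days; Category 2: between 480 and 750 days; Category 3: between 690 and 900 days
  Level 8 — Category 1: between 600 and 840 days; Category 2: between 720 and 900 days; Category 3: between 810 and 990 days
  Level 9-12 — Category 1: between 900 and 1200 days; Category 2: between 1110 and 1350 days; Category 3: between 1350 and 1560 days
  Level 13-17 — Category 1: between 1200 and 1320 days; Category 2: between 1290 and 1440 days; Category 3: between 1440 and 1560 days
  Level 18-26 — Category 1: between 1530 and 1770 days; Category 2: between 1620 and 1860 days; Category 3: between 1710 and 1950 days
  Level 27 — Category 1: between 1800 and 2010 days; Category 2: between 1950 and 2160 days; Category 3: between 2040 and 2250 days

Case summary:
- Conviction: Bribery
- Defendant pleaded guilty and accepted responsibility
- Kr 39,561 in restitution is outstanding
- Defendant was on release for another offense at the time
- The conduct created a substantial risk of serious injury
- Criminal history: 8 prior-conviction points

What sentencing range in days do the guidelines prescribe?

Base offense level for bribery: 24.
A1 applies: 24 − 2 = 22.
A2 applies: 22 + 2 = 24.
A3 applies (level before this adjustment is 24 ≥ 22, so +4): 24 + 4 = 28.
A4 applies (level before this adjustment is 28 ≥ 20, so +3): 28 + 3 = 31.
A5 does not apply.
Level 31 exceeds the maximum of 27; capped at 27.
Final offense level: 27.
Criminal history: 8 prior points → Category 3 (6+).
Level 27 falls in the 27 band.
Grid: Level 27 × Category 3 = 2040-2250 days.

2040-2250 days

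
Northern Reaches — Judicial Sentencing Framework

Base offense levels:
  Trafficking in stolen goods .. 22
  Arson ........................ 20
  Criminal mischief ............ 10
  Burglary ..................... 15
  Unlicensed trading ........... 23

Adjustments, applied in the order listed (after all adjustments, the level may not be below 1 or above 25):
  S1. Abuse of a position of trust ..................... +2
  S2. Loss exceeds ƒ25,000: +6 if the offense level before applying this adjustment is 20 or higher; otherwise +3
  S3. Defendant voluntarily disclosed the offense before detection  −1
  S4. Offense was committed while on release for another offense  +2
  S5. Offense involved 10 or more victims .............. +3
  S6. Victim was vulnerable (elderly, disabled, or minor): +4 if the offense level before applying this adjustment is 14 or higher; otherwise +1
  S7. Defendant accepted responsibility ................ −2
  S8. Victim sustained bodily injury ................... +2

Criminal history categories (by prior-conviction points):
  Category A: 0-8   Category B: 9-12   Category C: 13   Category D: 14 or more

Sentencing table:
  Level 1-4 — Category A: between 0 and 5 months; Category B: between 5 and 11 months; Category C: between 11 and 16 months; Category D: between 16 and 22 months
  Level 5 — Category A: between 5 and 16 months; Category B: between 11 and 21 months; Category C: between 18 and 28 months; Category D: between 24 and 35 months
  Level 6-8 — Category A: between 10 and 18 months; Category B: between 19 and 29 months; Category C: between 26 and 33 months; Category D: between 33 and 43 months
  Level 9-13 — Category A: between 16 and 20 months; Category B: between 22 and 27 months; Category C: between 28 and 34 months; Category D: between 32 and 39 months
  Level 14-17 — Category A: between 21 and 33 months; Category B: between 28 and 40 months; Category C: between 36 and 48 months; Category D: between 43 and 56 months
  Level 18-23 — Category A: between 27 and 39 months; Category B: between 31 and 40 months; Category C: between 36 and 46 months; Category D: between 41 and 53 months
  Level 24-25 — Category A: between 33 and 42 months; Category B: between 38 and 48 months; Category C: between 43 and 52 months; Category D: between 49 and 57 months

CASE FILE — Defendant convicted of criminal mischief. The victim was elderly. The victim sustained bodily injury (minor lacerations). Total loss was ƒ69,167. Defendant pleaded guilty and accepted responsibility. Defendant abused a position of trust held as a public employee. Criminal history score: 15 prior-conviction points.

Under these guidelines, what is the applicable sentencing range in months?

Base offense level for criminal mischief: 10.
S1 applies: 10 + 2 = 12.
S2 applies (level before this adjustment is 12 < 20, so +3): 12 + 3 = 15.
S6 applies (level before this adjustment is 15 ≥ 14, so +4): 15 + 4 = 19.
S7 applies: 19 − 2 = 17.
S8 applies: 17 + 2 = 19.
Final offense level: 19.
Criminal history: 15 prior points → Category D (14+).
Level 19 falls in the 18-23 band.
Grid: Level 18-23 × Category D = 41-53 months.

41-53 months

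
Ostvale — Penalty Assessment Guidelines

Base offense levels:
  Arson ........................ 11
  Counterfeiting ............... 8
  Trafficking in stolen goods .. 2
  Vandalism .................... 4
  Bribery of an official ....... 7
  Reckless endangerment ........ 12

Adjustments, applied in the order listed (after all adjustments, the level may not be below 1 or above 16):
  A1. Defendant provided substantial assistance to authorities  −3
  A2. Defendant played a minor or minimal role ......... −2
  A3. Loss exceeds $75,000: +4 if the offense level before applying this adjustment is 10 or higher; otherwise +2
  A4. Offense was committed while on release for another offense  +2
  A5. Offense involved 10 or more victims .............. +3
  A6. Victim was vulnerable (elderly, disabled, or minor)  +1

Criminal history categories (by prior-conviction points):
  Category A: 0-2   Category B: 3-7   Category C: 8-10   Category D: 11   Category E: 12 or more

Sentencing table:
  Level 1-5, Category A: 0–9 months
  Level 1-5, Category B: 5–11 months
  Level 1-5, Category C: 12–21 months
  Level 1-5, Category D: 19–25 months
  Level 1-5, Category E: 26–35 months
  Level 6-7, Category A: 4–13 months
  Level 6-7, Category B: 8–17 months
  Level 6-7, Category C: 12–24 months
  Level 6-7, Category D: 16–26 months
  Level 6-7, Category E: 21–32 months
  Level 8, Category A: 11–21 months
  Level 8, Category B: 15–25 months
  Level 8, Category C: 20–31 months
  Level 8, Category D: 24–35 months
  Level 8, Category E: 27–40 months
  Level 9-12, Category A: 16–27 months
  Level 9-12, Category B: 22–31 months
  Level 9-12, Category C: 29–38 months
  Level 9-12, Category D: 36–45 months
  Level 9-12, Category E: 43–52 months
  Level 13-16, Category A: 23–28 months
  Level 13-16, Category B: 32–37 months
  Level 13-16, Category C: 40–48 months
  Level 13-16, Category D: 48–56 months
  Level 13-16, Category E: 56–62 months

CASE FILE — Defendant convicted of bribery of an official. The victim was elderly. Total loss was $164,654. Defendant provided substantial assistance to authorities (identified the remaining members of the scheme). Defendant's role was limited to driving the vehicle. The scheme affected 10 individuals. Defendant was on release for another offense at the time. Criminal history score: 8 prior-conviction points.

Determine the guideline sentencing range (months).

Base offense level for bribery of an official: 7.
A1 applies: 7 − 3 = 4.
A2 applies: 4 − 2 = 2.
A3 applies (level before this adjustment is 2 < 10, so +2): 2 + 2 = 4.
A4 applies: 4 + 2 = 6.
A5 applies: 6 + 3 = 9.
A6 applies: 9 + 1 = 10.
Final offense level: 10.
Criminal history: 8 prior points → Category C (8-10).
Level 10 falls in the 9-12 band.
Grid: Level 9-12 × Category C = 29-38 months.

29-38 months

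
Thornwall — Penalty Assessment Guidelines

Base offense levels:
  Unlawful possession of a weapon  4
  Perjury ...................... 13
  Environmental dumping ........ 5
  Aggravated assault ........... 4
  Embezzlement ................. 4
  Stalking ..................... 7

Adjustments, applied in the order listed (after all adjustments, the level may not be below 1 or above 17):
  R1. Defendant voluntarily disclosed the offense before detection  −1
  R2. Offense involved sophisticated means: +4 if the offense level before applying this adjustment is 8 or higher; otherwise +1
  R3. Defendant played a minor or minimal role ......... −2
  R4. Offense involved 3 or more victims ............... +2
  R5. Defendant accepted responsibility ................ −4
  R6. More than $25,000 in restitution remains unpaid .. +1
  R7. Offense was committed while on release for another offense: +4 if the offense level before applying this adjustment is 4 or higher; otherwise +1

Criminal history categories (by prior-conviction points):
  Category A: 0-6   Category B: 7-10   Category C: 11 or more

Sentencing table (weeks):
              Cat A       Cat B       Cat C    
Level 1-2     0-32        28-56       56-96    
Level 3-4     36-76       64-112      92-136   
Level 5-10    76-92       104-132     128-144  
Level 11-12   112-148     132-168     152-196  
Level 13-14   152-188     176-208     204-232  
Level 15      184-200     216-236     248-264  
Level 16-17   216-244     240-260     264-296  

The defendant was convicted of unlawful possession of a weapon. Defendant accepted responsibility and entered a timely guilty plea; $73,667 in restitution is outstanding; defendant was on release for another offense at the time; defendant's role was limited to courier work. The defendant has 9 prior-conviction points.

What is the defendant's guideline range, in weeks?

28-56 weeks

Base offense level for unlawful possession of a weapon: 4.
R1 does not apply.
R3 applies: 4 − 2 = 2.
R5 applies: 2 − 4 = -2.
R6 applies: -2 + 1 = -1.
R7 applies (level before this adjustment is -1 < 4, so +1): -1 + 1 = 0.
Level 0 is below the minimum of 1; floored at 1.
Final offense level: 1.
Criminal history: 9 prior points → Category B (7-10).
Level 1 falls in the 1-2 band.
Grid: Level 1-2 × Category B = 28-56 weeks.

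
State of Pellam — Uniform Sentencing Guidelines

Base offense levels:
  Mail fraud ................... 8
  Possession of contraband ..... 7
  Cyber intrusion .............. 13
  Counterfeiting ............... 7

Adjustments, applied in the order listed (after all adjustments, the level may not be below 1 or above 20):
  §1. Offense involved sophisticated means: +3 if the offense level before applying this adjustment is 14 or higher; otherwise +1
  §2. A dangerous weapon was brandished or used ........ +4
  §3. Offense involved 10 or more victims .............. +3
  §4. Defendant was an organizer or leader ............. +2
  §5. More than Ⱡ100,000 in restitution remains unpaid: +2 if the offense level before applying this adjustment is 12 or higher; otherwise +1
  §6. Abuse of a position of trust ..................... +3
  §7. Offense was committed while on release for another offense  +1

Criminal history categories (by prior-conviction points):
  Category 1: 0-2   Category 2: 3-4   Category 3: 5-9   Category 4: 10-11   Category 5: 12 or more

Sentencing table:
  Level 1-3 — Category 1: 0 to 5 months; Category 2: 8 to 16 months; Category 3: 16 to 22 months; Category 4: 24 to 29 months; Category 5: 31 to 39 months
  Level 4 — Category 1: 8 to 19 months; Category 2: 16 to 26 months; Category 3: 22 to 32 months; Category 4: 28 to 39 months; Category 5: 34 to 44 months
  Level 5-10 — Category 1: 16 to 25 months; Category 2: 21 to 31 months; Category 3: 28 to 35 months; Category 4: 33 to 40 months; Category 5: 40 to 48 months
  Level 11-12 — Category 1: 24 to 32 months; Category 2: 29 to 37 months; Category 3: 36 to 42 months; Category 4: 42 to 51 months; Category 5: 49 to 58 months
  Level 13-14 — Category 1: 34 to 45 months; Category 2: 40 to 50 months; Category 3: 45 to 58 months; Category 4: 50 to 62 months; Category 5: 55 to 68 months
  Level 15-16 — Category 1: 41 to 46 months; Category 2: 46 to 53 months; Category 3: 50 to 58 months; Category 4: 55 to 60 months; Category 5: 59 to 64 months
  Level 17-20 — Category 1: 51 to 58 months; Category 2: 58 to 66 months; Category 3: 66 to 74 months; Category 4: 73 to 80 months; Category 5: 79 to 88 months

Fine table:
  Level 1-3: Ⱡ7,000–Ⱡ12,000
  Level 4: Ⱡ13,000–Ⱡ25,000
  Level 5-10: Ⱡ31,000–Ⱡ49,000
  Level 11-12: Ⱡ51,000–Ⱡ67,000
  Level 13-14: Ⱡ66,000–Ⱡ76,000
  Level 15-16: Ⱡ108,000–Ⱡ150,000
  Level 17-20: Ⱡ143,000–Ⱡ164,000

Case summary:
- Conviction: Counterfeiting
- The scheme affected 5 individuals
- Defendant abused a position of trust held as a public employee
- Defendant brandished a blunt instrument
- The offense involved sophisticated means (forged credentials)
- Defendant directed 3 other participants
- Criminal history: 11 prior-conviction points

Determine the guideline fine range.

Ⱡ143,000–Ⱡ164,000

Base offense level for counterfeiting: 7.
§1 applies (level before this adjustment is 7 < 14, so +1): 7 + 1 = 8.
§2 applies: 8 + 4 = 12.
§3 does not apply.
§4 applies: 12 + 2 = 14.
§5 does not apply.
§6 applies: 14 + 3 = 17.
§7 does not apply.
Final offense level: 17.
Level 17 falls in the 17-20 band.
Fine table: Level 17-20 → Ⱡ143,000–Ⱡ164,000.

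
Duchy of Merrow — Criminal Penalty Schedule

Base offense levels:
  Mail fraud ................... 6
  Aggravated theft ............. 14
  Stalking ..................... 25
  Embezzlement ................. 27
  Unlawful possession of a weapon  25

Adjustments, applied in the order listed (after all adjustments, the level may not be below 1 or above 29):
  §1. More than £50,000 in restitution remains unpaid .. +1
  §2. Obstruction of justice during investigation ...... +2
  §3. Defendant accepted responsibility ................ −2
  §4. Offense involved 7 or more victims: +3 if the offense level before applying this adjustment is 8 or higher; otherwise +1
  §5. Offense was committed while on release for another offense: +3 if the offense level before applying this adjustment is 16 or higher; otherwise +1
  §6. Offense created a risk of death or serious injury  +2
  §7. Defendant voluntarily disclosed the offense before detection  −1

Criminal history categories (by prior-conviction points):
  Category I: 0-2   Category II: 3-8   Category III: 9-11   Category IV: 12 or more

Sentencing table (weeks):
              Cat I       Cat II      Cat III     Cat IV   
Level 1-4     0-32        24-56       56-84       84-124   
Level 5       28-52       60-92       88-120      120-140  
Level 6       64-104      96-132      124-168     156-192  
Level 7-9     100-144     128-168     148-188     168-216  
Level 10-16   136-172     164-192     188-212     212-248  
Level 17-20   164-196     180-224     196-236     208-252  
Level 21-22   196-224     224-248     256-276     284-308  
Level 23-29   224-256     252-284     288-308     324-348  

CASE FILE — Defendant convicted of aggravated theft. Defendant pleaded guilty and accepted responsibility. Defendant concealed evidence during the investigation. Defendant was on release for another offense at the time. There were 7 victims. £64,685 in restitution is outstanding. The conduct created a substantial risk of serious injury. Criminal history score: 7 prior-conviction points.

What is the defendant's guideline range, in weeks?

252-284 weeks

Base offense level for aggravated theft: 14.
§1 applies: 14 + 1 = 15.
§2 applies: 15 + 2 = 17.
§3 applies: 17 − 2 = 15.
§4 applies (level before this adjustment is 15 ≥ 8, so +3): 15 + 3 = 18.
§5 applies (level before this adjustment is 18 ≥ 16, so +3): 18 + 3 = 21.
§6 applies: 21 + 2 = 23.
Final offense level: 23.
Criminal history: 7 prior points → Category II (3-8).
Level 23 falls in the 23-29 band.
Grid: Level 23-29 × Category II = 252-284 weeks.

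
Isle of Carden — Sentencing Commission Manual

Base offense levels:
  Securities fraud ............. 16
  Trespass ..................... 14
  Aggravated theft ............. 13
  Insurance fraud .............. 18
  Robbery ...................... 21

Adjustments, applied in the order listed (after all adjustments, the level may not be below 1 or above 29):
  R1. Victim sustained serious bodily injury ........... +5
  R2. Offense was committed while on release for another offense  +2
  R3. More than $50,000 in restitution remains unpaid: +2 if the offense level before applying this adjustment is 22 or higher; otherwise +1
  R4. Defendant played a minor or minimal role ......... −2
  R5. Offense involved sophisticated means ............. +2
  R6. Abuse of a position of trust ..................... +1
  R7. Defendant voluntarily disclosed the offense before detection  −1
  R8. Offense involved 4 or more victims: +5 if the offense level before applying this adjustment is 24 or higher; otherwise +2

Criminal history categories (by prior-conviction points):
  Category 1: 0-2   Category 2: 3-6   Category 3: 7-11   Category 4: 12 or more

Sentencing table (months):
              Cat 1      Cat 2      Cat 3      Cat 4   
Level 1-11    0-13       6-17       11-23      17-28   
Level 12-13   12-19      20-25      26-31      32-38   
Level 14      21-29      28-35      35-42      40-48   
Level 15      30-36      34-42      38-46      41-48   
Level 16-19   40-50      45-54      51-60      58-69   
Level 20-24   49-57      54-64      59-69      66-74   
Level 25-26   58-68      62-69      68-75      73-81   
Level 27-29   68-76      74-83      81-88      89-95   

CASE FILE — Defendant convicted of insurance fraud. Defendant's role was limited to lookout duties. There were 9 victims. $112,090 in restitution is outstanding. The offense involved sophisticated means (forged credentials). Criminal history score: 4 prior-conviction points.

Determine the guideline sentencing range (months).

54-64 months

Base offense level for insurance fraud: 18.
R2 does not apply.
R3 applies (level before this adjustment is 18 < 22, so +1): 18 + 1 = 19.
R4 applies: 19 − 2 = 17.
R5 applies: 17 + 2 = 19.
R7 does not apply.
R8 applies (level before this adjustment is 19 < 24, so +2): 19 + 2 = 21.
Final offense level: 21.
Criminal history: 4 prior points → Category 2 (3-6).
Level 21 falls in the 20-24 band.
Grid: Level 20-24 × Category 2 = 54-64 months.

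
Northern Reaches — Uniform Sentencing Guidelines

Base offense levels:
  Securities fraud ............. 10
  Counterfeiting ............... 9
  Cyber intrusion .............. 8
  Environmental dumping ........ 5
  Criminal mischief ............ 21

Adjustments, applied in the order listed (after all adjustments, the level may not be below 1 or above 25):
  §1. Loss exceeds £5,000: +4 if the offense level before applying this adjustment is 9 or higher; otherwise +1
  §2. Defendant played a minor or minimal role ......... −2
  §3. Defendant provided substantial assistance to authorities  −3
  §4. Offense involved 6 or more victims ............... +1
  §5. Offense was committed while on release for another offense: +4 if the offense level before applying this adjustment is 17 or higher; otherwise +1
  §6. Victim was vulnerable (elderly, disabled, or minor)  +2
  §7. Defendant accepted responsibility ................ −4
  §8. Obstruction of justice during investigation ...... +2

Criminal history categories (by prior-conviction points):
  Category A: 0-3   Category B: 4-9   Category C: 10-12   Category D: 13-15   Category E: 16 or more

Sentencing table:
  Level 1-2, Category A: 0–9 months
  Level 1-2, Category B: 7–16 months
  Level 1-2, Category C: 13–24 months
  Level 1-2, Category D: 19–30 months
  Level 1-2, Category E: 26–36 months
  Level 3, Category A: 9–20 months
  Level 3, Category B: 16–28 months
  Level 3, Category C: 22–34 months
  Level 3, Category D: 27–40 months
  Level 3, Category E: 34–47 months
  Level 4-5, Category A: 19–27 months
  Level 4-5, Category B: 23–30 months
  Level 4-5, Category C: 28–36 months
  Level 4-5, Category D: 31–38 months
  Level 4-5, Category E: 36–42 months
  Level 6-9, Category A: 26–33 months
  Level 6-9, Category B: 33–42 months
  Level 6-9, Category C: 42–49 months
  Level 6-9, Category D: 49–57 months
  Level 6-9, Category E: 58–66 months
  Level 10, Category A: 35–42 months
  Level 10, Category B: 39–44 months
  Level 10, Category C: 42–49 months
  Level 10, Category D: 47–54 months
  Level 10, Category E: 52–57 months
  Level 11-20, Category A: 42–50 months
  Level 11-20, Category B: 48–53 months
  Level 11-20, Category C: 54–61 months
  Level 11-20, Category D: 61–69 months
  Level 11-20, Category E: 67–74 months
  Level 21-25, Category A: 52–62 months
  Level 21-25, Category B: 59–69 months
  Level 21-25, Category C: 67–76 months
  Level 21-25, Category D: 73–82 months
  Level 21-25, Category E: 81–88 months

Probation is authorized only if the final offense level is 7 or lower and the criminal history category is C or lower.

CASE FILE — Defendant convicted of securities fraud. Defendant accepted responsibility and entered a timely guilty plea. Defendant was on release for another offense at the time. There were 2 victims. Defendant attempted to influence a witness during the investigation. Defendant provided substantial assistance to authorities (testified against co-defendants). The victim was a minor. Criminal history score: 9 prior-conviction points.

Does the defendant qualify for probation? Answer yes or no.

Base offense level for securities fraud: 10.
§2 does not apply.
§3 applies: 10 − 3 = 7.
§5 applies (level before this adjustment is 7 < 17, so +1): 7 + 1 = 8.
§6 applies: 8 + 2 = 10.
§7 applies: 10 − 4 = 6.
§8 applies: 6 + 2 = 8.
Final offense level: 8.
Criminal history: 9 prior points → Category B (4-9).
Level 8 falls in the 6-9 band.
Grid: Level 6-9 × Category B = 33-42 months.
Probation check: level 8 > 7 and category B ≤ C → not eligible.

No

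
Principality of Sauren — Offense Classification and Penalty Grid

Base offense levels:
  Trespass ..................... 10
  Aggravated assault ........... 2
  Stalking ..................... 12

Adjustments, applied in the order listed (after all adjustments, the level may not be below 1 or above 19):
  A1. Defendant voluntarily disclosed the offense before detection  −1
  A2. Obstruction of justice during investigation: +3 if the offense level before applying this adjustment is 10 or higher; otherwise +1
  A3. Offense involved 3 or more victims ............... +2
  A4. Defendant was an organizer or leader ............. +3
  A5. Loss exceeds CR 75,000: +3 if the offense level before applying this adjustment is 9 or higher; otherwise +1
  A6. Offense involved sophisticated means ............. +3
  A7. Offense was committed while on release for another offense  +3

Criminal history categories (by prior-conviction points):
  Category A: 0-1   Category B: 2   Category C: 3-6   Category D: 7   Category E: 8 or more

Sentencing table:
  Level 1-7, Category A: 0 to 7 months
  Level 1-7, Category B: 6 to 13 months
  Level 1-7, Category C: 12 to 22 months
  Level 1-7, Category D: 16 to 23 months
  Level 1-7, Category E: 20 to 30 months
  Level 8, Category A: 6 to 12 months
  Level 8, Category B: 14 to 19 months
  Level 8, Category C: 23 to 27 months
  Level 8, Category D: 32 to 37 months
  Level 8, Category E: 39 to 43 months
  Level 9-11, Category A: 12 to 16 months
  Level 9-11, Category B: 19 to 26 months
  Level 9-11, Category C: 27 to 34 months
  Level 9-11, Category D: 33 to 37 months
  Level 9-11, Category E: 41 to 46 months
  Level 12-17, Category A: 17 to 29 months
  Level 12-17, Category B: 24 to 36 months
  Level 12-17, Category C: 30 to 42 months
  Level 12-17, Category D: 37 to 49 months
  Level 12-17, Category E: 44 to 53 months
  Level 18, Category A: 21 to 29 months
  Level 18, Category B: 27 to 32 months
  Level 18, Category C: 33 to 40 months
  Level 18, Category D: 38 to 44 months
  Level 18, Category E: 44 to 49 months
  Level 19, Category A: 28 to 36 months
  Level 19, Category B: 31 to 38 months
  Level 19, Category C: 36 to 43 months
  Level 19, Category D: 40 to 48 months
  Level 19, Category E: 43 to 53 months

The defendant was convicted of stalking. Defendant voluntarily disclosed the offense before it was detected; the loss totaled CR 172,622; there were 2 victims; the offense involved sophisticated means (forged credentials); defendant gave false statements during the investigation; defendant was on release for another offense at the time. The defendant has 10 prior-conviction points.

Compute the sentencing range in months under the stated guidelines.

43-53 months

Base offense level for stalking: 12.
A1 applies: 12 − 1 = 11.
A2 applies (level before this adjustment is 11 ≥ 10, so +3): 11 + 3 = 14.
A3 does not apply.
A4 does not apply.
A5 applies (level before this adjustment is 14 ≥ 9, so +3): 14 + 3 = 17.
A6 applies: 17 + 3 = 20.
A7 applies: 20 + 3 = 23.
Level 23 exceeds the maximum of 19; capped at 19.
Final offense level: 19.
Criminal history: 10 prior points → Category E (8+).
Level 19 falls in the 19 band.
Grid: Level 19 × Category E = 43-53 months.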